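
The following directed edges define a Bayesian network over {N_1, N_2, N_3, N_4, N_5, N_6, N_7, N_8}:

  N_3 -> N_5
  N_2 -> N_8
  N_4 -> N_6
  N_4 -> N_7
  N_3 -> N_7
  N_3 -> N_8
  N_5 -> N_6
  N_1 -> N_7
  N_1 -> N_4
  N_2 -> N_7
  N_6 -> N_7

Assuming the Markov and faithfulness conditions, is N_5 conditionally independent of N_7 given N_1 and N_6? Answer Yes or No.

There are 5 undirected paths between N_5 and N_7; checking each against the conditioning set {N_1, N_6}:
Path 1: N_5 → N_6 ← N_4 → N_7
  N_6 is a collider and N_6 is conditioned on, which opens it; N_4 is a fork and N_4 is not conditioned on — no node blocks this path, so it is active.
Path 2: N_5 → N_6 ← N_4 ← N_1 → N_7
  N_1 is a fork here and N_1 is conditioned on, so the path is blocked at N_1.
Path 3: N_5 → N_6 → N_7
  N_6 is a chain here and N_6 is conditioned on, so the path is blocked at N_6.
Path 4: N_5 ← N_3 → N_7
  N_3 is a fork and N_3 is not conditioned on — no node blocks this path, so it is active.
Path 5: N_5 ← N_3 → N_8 ← N_2 → N_7
  N_8 is a collider here and neither N_8 nor any of its descendants is conditioned on, so the collider stays closed — the path is blocked at N_8.
Since the path N_5 → N_6 ← N_4 → N_7 is active, N_5 and N_7 are not d-separated given {N_1, N_6}.

No — N_5 and N_7 are not d-separated given {N_1, N_6}.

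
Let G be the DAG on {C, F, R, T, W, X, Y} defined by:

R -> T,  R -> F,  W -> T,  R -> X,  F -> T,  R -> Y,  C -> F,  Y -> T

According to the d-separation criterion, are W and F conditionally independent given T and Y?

3 paths connect W and F; each must be blocked for d-separation to hold:
Path 1: W → T ← R → F
  T is a collider and T is conditioned on, which opens it; R is a fork and R is not conditioned on — no node blocks this path, so it is active.
Path 2: W → T ← F
  T is a collider and T is conditioned on, which opens it — no node blocks this path, so it is active.
Path 3: W → T ← Y ← R → F
  Y is a chain here and Y is conditioned on, so the path is blocked at Y.
Since the path W → T ← R → F is active, W and F are not d-separated given {T, Y}.

No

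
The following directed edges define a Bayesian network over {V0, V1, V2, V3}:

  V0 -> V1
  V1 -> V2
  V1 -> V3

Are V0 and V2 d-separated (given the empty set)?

No — V0 and V2 are not d-separated given ∅.

The only undirected path from V0 to V2 is:
  1. V0 → V1 → V2 — V1:chain[open] ⇒ active
Since the path V0 → V1 → V2 is active, V0 and V2 are not d-separated given ∅.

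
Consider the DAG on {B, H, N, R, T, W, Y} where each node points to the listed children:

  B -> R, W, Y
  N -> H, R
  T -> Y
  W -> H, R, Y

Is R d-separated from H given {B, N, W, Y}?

There are 4 undirected paths between R and H; checking each against the conditioning set {B, N, W, Y}:
  1. R ← B → Y ← W → H — B:fork[blocks]; Y:collider[open]; W:fork[blocks] ⇒ blocked
  2. R ← B → W → H — B:fork[blocks]; W:chain[blocks] ⇒ blocked
  3. R ← N → H — N:fork[blocks] ⇒ blocked
  4. R ← W → H — W:fork[blocks] ⇒ blocked
All paths are blocked; R ⊥ H | {B, N, W, Y} holds.

Yes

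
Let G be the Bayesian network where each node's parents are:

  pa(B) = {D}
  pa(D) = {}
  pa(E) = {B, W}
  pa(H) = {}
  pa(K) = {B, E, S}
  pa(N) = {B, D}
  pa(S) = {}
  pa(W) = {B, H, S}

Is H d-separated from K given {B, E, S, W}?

There are 5 undirected paths between H and K; checking each against the conditioning set {B, E, S, W}:
  1. H → W → E → K — W:chain[blocks]; E:chain[blocks] ⇒ blocked
  2. H → W → E ← B → K — W:chain[blocks]; E:collider[open]; B:fork[blocks] ⇒ blocked
  3. H → W ← S → K — W:collider[open]; S:fork[blocks] ⇒ blocked
  4. H → W ← B → K — W:collider[open]; B:fork[blocks] ⇒ blocked
  5. H → W ← B → E → K — W:collider[open]; B:fork[blocks]; E:chain[blocks] ⇒ blocked
All paths are blocked; H ⊥ K | {B, E, S, W} holds.

Yes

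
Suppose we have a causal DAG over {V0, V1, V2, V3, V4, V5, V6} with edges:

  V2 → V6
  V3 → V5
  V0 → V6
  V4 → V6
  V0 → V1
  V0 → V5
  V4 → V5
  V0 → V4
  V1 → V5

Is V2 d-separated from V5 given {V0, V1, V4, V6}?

6 paths connect V2 and V5; each must be blocked for d-separation to hold:
Path 1: V2 → V6 ← V0 → V1 → V5
  V0 is a fork here and V0 is conditioned on, so the path is blocked at V0.
Path 2: V2 → V6 ← V0 → V4 → V5
  V0 is a fork here and V0 is conditioned on, so the path is blocked at V0.
Path 3: V2 → V6 ← V0 → V5
  V0 is a fork here and V0 is conditioned on, so the path is blocked at V0.
Path 4: V2 → V6 ← V4 ← V0 → V1 → V5
  V4 is a chain here and V4 is conditioned on, so the path is blocked at V4.
Path 5: V2 → V6 ← V4 ← V0 → V5
  V4 is a chain here and V4 is conditioned on, so the path is blocked at V4.
Path 6: V2 → V6 ← V4 → V5
  V4 is a fork here and V4 is conditioned on, so the path is blocked at V4.
Since every path is blocked, d-separation holds.

Yes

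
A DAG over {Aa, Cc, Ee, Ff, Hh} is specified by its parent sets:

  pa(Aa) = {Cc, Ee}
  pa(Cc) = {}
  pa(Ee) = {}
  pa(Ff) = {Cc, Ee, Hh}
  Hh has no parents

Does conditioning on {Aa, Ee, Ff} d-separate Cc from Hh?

2 paths connect Cc and Hh; each must be blocked for d-separation to hold:
Path 1: Cc → Aa ← Ee → Ff ← Hh
  Ee is a fork here and Ee is conditioned on, so the path is blocked at Ee.
Path 2: Cc → Ff ← Hh
  Ff is a collider and Ff is conditioned on, which opens it — no node blocks this path, so it is active.
Because an active path exists, Cc and Hh are not d-separated.

No — Cc and Hh are not d-separated given {Aa, Ee, Ff}.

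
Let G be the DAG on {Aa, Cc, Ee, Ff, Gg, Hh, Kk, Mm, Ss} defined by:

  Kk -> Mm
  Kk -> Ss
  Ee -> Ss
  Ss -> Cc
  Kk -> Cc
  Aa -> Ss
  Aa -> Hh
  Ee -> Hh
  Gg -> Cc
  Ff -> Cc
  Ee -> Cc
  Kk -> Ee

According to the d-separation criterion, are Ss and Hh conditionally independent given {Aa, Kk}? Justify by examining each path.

We examine all 6 paths between Ss and Hh:
  1. Ss ← Aa → Hh — Aa:fork[blocks] ⇒ blocked
  2. Ss → Cc ← Kk → Ee → Hh — Cc:collider[blocks]; Kk:fork[blocks]; Ee:chain[open] ⇒ blocked
  3. Ss → Cc ← Ee → Hh — Cc:collider[blocks]; Ee:fork[open] ⇒ blocked
  4. Ss ← Kk → Cc ← Ee → Hh — Kk:fork[blocks]; Cc:collider[blocks]; Ee:fork[open] ⇒ blocked
  5. Ss ← Kk → Ee → Hh — Kk:fork[blocks]; Ee:chain[open] ⇒ blocked
  6. Ss ← Ee → Hh — Ee:fork[open] ⇒ active
At least one path is unblocked, so d-separation fails.

No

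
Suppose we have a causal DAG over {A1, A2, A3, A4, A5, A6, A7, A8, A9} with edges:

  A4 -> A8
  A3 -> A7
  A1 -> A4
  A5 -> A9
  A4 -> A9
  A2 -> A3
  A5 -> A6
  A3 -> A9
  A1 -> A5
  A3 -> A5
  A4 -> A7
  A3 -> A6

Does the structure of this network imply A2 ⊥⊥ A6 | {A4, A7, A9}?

There are 6 undirected paths between A2 and A6; checking each against the conditioning set {A4, A7, A9}:
  1. A2 → A3 → A9 ← A5 → A6 — A3:chain[open]; A9:collider[open]; A5:fork[open] ⇒ active
  2. A2 → A3 → A9 ← A4 ← A1 → A5 → A6 — A3:chain[open]; A9:collider[open]; A4:chain[blocks]; A1:fork[open]; A5:chain[open] ⇒ blocked
  3. A2 → A3 → A6 — A3:chain[open] ⇒ active
  4. A2 → A3 → A7 ← A4 → A9 ← A5 → A6 — A3:chain[open]; A7:collider[open]; A4:fork[blocks]; A9:collider[open]; A5:fork[open] ⇒ blocked
  5. A2 → A3 → A7 ← A4 ← A1 → A5 → A6 — A3:chain[open]; A7:collider[open]; A4:chain[blocks]; A1:fork[open]; A5:chain[open] ⇒ blocked
  6. A2 → A3 → A5 → A6 — A3:chain[open]; A5:chain[open] ⇒ active
Because an active path exists, A2 and A6 are not d-separated.

No — A2 and A6 are not d-separated given {A4, A7, A9}.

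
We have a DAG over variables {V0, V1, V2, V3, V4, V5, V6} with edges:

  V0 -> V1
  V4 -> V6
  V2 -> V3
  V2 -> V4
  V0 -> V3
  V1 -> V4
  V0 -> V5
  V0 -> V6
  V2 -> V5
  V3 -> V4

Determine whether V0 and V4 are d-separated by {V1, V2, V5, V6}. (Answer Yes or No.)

No

Enumerating the 6 paths from V0 to V4 and testing each for blocking by {V1, V2, V5, V6}:
Path 1: V0 → V1 → V4
  V1 is a chain here and V1 is conditioned on, so the path is blocked at V1.
Path 2: V0 → V5 ← V2 → V3 → V4
  V2 is a fork here and V2 is conditioned on, so the path is blocked at V2.
Path 3: V0 → V5 ← V2 → V4
  V2 is a fork here and V2 is conditioned on, so the path is blocked at V2.
Path 4: V0 → V3 → V4
  V3 is a chain and V3 is not conditioned on — no node blocks this path, so it is active.
Path 5: V0 → V3 ← V2 → V4
  V2 is a fork here and V2 is conditioned on, so the path is blocked at V2.
Path 6: V0 → V6 ← V4
  V6 is a collider and V6 is conditioned on, which opens it — no node blocks this path, so it is active.
Since the path V0 → V3 → V4 is active, V0 and V4 are not d-separated given {V1, V2, V5, V6}.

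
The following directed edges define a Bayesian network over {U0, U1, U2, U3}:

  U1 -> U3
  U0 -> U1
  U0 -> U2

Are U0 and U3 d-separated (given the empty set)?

No

The only undirected path from U0 to U3 is:
  1. U0 → U1 → U3 — U1:chain[open] ⇒ active
At least one path is unblocked, so d-separation fails.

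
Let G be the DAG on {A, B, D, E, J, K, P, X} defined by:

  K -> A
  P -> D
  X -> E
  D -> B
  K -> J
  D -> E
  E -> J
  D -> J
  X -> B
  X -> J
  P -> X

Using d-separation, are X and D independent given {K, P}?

Yes

We examine all 6 paths between X and D:
Path 1: X → E ← D
  E is a collider here and neither E nor any of its descendants is conditioned on, so the collider stays closed — the path is blocked at E.
Path 2: X → E → J ← D
  J is a collider here and neither J nor any of its descendants is conditioned on, so the collider stays closed — the path is blocked at J.
Path 3: X → B ← D
  B is a collider here and neither B nor any of its descendants is conditioned on, so the collider stays closed — the path is blocked at B.
Path 4: X → J ← E ← D
  J is a collider here and neither J nor any of its descendants is conditioned on, so the collider stays closed — the path is blocked at J.
Path 5: X → J ← D
  J is a collider here and neither J nor any of its descendants is conditioned on, so the collider stays closed — the path is blocked at J.
Path 6: X ← P → D
  P is a fork here and P is conditioned on, so the path is blocked at P.
Every path is blocked, so X and D are d-separated given {K, P}.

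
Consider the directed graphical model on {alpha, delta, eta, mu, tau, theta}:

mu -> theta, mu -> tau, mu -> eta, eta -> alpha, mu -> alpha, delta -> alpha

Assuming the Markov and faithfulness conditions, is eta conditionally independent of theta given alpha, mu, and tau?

Yes

Enumerating the 2 paths from eta to theta and testing each for blocking by {alpha, mu, tau}:
Path 1: eta → alpha ← mu → theta
  mu is a fork here and mu is conditioned on, so the path is blocked at mu.
Path 2: eta ← mu → theta
  mu is a fork here and mu is conditioned on, so the path is blocked at mu.
Every path is blocked, so eta and theta are d-separated given {alpha, mu, tau}.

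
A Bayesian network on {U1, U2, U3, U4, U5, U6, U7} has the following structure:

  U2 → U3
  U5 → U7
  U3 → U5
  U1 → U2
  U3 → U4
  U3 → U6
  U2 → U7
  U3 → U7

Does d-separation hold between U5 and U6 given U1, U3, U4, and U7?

Enumerating the 3 paths from U5 to U6 and testing each for blocking by {U1, U3, U4, U7}:
Path 1: U5 → U7 ← U3 → U6
  U3 is a fork here and U3 is conditioned on, so the path is blocked at U3.
Path 2: U5 → U7 ← U2 → U3 → U6
  U3 is a chain here and U3 is conditioned on, so the path is blocked at U3.
Path 3: U5 ← U3 → U6
  U3 is a fork here and U3 is conditioned on, so the path is blocked at U3.
Since every path is blocked, d-separation holds.

Yes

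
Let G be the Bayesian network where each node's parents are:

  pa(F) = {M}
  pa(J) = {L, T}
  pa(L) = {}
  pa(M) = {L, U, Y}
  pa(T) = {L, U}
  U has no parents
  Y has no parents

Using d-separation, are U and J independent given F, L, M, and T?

There are 4 undirected paths between U and J; checking each against the conditioning set {F, L, M, T}:
Path 1: U → M ← L → T → J
  L is a fork here and L is conditioned on, so the path is blocked at L.
Path 2: U → M ← L → J
  L is a fork here and L is conditioned on, so the path is blocked at L.
Path 3: U → T ← L → J
  L is a fork here and L is conditioned on, so the path is blocked at L.
Path 4: U → T → J
  T is a chain here and T is conditioned on, so the path is blocked at T.
Since every path is blocked, d-separation holds.

Yes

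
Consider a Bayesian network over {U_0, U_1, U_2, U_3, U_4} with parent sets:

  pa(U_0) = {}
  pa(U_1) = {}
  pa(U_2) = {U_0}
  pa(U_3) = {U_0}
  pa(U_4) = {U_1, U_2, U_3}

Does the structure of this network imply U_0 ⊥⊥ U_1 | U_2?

Yes

There are 2 undirected paths between U_0 and U_1; checking each against the conditioning set {U_2}:
  1. U_0 → U_2 → U_4 ← U_1 — U_2:chain[blocks]; U_4:collider[blocks] ⇒ blocked
  2. U_0 → U_3 → U_4 ← U_1 — U_3:chain[open]; U_4:collider[blocks] ⇒ blocked
All paths are blocked; U_0 ⊥ U_1 | {U_2} holds.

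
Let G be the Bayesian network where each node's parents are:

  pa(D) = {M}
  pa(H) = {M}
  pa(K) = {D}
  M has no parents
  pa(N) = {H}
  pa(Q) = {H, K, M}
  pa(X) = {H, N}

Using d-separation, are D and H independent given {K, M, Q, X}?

We examine all 4 paths between D and H:
Path 1: D ← M → Q ← H
  M is a fork here and M is conditioned on, so the path is blocked at M.
Path 2: D ← M → H
  M is a fork here and M is conditioned on, so the path is blocked at M.
Path 3: D → K → Q ← M → H
  K is a chain here and K is conditioned on, so the path is blocked at K.
Path 4: D → K → Q ← H
  K is a chain here and K is conditioned on, so the path is blocked at K.
All paths are blocked; D ⊥ H | {K, M, Q, X} holds.

Yes — D and H are d-separated given {K, M, Q, X}.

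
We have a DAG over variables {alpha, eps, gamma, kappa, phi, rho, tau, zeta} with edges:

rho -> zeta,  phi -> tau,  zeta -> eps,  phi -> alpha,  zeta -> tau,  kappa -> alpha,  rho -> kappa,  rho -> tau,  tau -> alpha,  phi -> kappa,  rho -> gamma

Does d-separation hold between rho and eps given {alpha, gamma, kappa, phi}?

No

There are 6 undirected paths between rho and eps; checking each against the conditioning set {alpha, gamma, kappa, phi}:
  1. rho → zeta → eps — zeta:chain[open] ⇒ active
  2. rho → tau ← zeta → eps — tau:collider[open]; zeta:fork[open] ⇒ active
  3. rho → kappa ← phi → tau ← zeta → eps — kappa:collider[open]; phi:fork[blocks]; tau:collider[open]; zeta:fork[open] ⇒ blocked
  4. rho → kappa ← phi → alpha ← tau ← zeta → eps — kappa:collider[open]; phi:fork[blocks]; alpha:collider[open]; tau:chain[open]; zeta:fork[open] ⇒ blocked
  5. rho → kappa → alpha ← tau ← zeta → eps — kappa:chain[blocks]; alpha:collider[open]; tau:chain[open]; zeta:fork[open] ⇒ blocked
  6. rho → kappa → alpha ← phi → tau ← zeta → eps — kappa:chain[blocks]; alpha:collider[open]; phi:fork[blocks]; tau:collider[open]; zeta:fork[open] ⇒ blocked
Since the path rho → zeta → eps is active, rho and eps are not d-separated given {alpha, gamma, kappa, phi}.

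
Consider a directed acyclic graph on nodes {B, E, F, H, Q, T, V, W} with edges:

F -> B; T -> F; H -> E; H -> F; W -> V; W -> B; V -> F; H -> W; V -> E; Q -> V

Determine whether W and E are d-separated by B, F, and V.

We examine all 6 paths between W and E:
  1. W ← H → E — H:fork[open] ⇒ active
  2. W ← H → F ← V → E — H:fork[open]; F:collider[open]; V:fork[blocks] ⇒ blocked
  3. W → B ← F ← H → E — B:collider[open]; F:chain[blocks]; H:fork[open] ⇒ blocked
  4. W → B ← F ← V → E — B:collider[open]; F:chain[blocks]; V:fork[blocks] ⇒ blocked
  5. W → V → E — V:chain[blocks] ⇒ blocked
  6. W → V → F ← H → E — V:chain[blocks]; F:collider[open]; H:fork[open] ⇒ blocked
At least one path is unblocked, so d-separation fails.

No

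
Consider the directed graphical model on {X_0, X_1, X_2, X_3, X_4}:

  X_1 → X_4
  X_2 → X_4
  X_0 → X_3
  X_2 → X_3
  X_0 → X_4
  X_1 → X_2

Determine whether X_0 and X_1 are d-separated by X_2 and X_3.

Enumerating the 4 paths from X_0 to X_1 and testing each for blocking by {X_2, X_3}:
Path 1: X_0 → X_3 ← X_2 ← X_1
  X_2 is a chain here and X_2 is conditioned on, so the path is blocked at X_2.
Path 2: X_0 → X_3 ← X_2 → X_4 ← X_1
  X_2 is a fork here and X_2 is conditioned on, so the path is blocked at X_2.
Path 3: X_0 → X_4 ← X_1
  X_4 is a collider here and neither X_4 nor any of its descendants is conditioned on, so the collider stays closed — the path is blocked at X_4.
Path 4: X_0 → X_4 ← X_2 ← X_1
  X_4 is a collider here and neither X_4 nor any of its descendants is conditioned on, so the collider stays closed — the path is blocked at X_4.
Every path is blocked, so X_0 and X_1 are d-separated given {X_2, X_3}.

Yes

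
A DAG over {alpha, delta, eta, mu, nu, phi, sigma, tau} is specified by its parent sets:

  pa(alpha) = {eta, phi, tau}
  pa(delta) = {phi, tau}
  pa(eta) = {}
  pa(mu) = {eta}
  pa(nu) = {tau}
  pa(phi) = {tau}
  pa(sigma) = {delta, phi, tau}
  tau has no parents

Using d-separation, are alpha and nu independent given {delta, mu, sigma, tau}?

Enumerating the 6 paths from alpha to nu and testing each for blocking by {delta, mu, sigma, tau}:
Path 1: alpha ← tau → nu
  tau is a fork here and tau is conditioned on, so the path is blocked at tau.
Path 2: alpha ← phi → delta → sigma ← tau → nu
  delta is a chain here and delta is conditioned on, so the path is blocked at delta.
Path 3: alpha ← phi → delta ← tau → nu
  tau is a fork here and tau is conditioned on, so the path is blocked at tau.
Path 4: alpha ← phi → sigma ← delta ← tau → nu
  delta is a chain here and delta is conditioned on, so the path is blocked at delta.
Path 5: alpha ← phi → sigma ← tau → nu
  tau is a fork here and tau is conditioned on, so the path is blocked at tau.
Path 6: alpha ← phi ← tau → nu
  tau is a fork here and tau is conditioned on, so the path is blocked at tau.
Every path is blocked, so alpha and nu are d-separated given {delta, mu, sigma, tau}.

Yes — alpha and nu are d-separated given {delta, mu, sigma, tau}.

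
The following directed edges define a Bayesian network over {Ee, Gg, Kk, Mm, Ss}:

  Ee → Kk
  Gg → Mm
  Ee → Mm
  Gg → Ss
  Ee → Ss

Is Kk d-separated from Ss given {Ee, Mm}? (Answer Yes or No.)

There are 2 undirected paths between Kk and Ss; checking each against the conditioning set {Ee, Mm}:
Path 1: Kk ← Ee → Mm ← Gg → Ss
  Ee is a fork here and Ee is conditioned on, so the path is blocked at Ee.
Path 2: Kk ← Ee → Ss
  Ee is a fork here and Ee is conditioned on, so the path is blocked at Ee.
All paths are blocked; Kk ⊥ Ss | {Ee, Mm} holds.

Yes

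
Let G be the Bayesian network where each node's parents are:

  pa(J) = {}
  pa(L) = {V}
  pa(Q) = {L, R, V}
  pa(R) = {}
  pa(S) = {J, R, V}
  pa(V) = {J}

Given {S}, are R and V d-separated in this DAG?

4 paths connect R and V; each must be blocked for d-separation to hold:
Path 1: R → Q ← V
  Q is a collider here and neither Q nor any of its descendants is conditioned on, so the collider stays closed — the path is blocked at Q.
Path 2: R → Q ← L ← V
  Q is a collider here and neither Q nor any of its descendants is conditioned on, so the collider stays closed — the path is blocked at Q.
Path 3: R → S ← V
  S is a collider and S is conditioned on, which opens it — no node blocks this path, so it is active.
Path 4: R → S ← J → V
  S is a collider and S is conditioned on, which opens it; J is a fork and J is not conditioned on — no node blocks this path, so it is active.
Because an active path exists, R and V are not d-separated.

No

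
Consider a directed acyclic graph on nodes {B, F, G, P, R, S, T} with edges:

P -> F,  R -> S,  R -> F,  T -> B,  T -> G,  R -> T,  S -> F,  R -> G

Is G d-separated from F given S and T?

We examine all 4 paths between G and F:
Path 1: G ← T ← R → F
  T is a chain here and T is conditioned on, so the path is blocked at T.
Path 2: G ← T ← R → S → F
  T is a chain here and T is conditioned on, so the path is blocked at T.
Path 3: G ← R → F
  R is a fork and R is not conditioned on — no node blocks this path, so it is active.
Path 4: G ← R → S → F
  S is a chain here and S is conditioned on, so the path is blocked at S.
Because an active path exists, G and F are not d-separated.

No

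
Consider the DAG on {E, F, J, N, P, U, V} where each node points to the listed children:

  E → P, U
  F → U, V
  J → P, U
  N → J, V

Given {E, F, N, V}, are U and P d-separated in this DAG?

No

3 paths connect U and P; each must be blocked for d-separation to hold:
Path 1: U ← J → P
  J is a fork and J is not conditioned on — no node blocks this path, so it is active.
Path 2: U ← F → V ← N → J → P
  F is a fork here and F is conditioned on, so the path is blocked at F.
Path 3: U ← E → P
  E is a fork here and E is conditioned on, so the path is blocked at E.
Since the path U ← J → P is active, U and P are not d-separated given {E, F, N, V}.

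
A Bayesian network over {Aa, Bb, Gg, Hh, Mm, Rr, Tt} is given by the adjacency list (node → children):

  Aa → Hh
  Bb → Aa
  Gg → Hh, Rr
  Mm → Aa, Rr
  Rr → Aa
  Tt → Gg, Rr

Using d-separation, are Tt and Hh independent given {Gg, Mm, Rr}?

Yes

There are 6 undirected paths between Tt and Hh; checking each against the conditioning set {Gg, Mm, Rr}:
  1. Tt → Rr ← Gg → Hh — Rr:collider[open]; Gg:fork[blocks] ⇒ blocked
  2. Tt → Rr → Aa → Hh — Rr:chain[blocks]; Aa:chain[open] ⇒ blocked
  3. Tt → Rr ← Mm → Aa → Hh — Rr:collider[open]; Mm:fork[blocks]; Aa:chain[open] ⇒ blocked
  4. Tt → Gg → Rr → Aa → Hh — Gg:chain[blocks]; Rr:chain[blocks]; Aa:chain[open] ⇒ blocked
  5. Tt → Gg → Rr ← Mm → Aa → Hh — Gg:chain[blocks]; Rr:collider[open]; Mm:fork[blocks]; Aa:chain[open] ⇒ blocked
  6. Tt → Gg → Hh — Gg:chain[blocks] ⇒ blocked
Every path is blocked, so Tt and Hh are d-separated given {Gg, Mm, Rr}.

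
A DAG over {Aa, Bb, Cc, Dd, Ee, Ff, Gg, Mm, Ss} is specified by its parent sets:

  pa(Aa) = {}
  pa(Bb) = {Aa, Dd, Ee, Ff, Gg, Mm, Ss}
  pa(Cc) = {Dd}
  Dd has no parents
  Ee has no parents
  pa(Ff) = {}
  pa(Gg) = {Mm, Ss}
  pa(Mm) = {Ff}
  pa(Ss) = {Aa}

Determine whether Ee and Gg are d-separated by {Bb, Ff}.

5 paths connect Ee and Gg; each must be blocked for d-separation to hold:
  1. Ee → Bb ← Ff → Mm → Gg — Bb:collider[open]; Ff:fork[blocks]; Mm:chain[open] ⇒ blocked
  2. Ee → Bb ← Aa → Ss → Gg — Bb:collider[open]; Aa:fork[open]; Ss:chain[open] ⇒ active
  3. Ee → Bb ← Gg — Bb:collider[open] ⇒ active
  4. Ee → Bb ← Mm → Gg — Bb:collider[open]; Mm:fork[open] ⇒ active
  5. Ee → Bb ← Ss → Gg — Bb:collider[open]; Ss:fork[open] ⇒ active
At least one path is unblocked, so d-separation fails.

No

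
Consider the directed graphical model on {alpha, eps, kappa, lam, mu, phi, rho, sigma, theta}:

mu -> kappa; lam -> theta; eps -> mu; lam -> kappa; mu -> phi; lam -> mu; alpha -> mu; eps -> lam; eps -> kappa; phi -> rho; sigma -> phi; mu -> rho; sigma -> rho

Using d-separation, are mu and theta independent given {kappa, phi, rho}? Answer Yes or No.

We examine all 5 paths between mu and theta:
Path 1: mu → kappa ← lam → theta
  kappa is a collider and kappa is conditioned on, which opens it; lam is a fork and lam is not conditioned on — no node blocks this path, so it is active.
Path 2: mu → kappa ← eps → lam → theta
  kappa is a collider and kappa is conditioned on, which opens it; eps is a fork and eps is not conditioned on; lam is a chain and lam is not conditioned on — no node blocks this path, so it is active.
Path 3: mu ← lam → theta
  lam is a fork and lam is not conditioned on — no node blocks this path, so it is active.
Path 4: mu ← eps → kappa ← lam → theta
  eps is a fork and eps is not conditioned on; kappa is a collider and kappa is conditioned on, which opens it; lam is a fork and lam is not conditioned on — no node blocks this path, so it is active.
Path 5: mu ← eps → lam → theta
  eps is a fork and eps is not conditioned on; lam is a chain and lam is not conditioned on — no node blocks this path, so it is active.
At least one path is unblocked, so d-separation fails.

No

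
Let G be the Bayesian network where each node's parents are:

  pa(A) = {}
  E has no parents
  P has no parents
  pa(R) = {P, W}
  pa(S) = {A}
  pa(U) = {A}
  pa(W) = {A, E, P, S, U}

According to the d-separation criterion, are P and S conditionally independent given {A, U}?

We examine all 6 paths between P and S:
Path 1: P → W ← A → S
  W is a collider here and neither W nor any of its descendants is conditioned on, so the collider stays closed — the path is blocked at W.
Path 2: P → W ← U ← A → S
  W is a collider here and neither W nor any of its descendants is conditioned on, so the collider stays closed — the path is blocked at W.
Path 3: P → W ← S
  W is a collider here and neither W nor any of its descendants is conditioned on, so the collider stays closed — the path is blocked at W.
Path 4: P → R ← W ← A → S
  R is a collider here and neither R nor any of its descendants is conditioned on, so the collider stays closed — the path is blocked at R.
Path 5: P → R ← W ← U ← A → S
  R is a collider here and neither R nor any of its descendants is conditioned on, so the collider stays closed — the path is blocked at R.
Path 6: P → R ← W ← S
  R is a collider here and neither R nor any of its descendants is conditioned on, so the collider stays closed — the path is blocked at R.
Since every path is blocked, d-separation holds.

Yes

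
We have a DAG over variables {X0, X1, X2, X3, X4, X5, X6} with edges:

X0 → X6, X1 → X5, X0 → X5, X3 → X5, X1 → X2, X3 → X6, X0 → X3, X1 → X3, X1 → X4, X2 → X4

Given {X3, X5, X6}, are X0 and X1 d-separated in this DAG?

No — X0 and X1 are not d-separated given {X3, X5, X6}.

Enumerating the 6 paths from X0 to X1 and testing each for blocking by {X3, X5, X6}:
Path 1: X0 → X6 ← X3 ← X1
  X3 is a chain here and X3 is conditioned on, so the path is blocked at X3.
Path 2: X0 → X6 ← X3 → X5 ← X1
  X3 is a fork here and X3 is conditioned on, so the path is blocked at X3.
Path 3: X0 → X5 ← X1
  X5 is a collider and X5 is conditioned on, which opens it — no node blocks this path, so it is active.
Path 4: X0 → X5 ← X3 ← X1
  X3 is a chain here and X3 is conditioned on, so the path is blocked at X3.
Path 5: X0 → X3 ← X1
  X3 is a collider and X3 is conditioned on, which opens it — no node blocks this path, so it is active.
Path 6: X0 → X3 → X5 ← X1
  X3 is a chain here and X3 is conditioned on, so the path is blocked at X3.
At least one path is unblocked, so d-separation fails.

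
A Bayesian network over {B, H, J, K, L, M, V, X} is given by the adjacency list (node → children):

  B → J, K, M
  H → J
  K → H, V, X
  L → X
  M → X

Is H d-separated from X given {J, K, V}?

No

Enumerating the 4 paths from H to X and testing each for blocking by {J, K, V}:
  1. H → J ← B → K → X — J:collider[open]; B:fork[open]; K:chain[blocks] ⇒ blocked
  2. H → J ← B → M → X — J:collider[open]; B:fork[open]; M:chain[open] ⇒ active
  3. H ← K → X — K:fork[blocks] ⇒ blocked
  4. H ← K ← B → M → X — K:chain[blocks]; B:fork[open]; M:chain[open] ⇒ blocked
At least one path is unblocked, so d-separation fails.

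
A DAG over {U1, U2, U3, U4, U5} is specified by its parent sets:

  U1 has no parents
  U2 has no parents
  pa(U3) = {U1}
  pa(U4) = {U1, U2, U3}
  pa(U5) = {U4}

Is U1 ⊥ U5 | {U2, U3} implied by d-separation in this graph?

There are 2 undirected paths between U1 and U5; checking each against the conditioning set {U2, U3}:
  1. U1 → U4 → U5 — U4:chain[open] ⇒ active
  2. U1 → U3 → U4 → U5 — U3:chain[blocks]; U4:chain[open] ⇒ blocked
At least one path is unblocked, so d-separation fails.

No — U1 and U5 are not d-separated given {U2, U3}.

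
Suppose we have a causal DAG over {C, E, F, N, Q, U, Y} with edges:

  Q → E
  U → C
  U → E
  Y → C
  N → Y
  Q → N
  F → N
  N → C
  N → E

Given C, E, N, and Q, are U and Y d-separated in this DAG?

No

We examine all 6 paths between U and Y:
  1. U → E ← Q → N → Y — E:collider[open]; Q:fork[blocks]; N:chain[blocks] ⇒ blocked
  2. U → E ← Q → N → C ← Y — E:collider[open]; Q:fork[blocks]; N:chain[blocks]; C:collider[open] ⇒ blocked
  3. U → E ← N → Y — E:collider[open]; N:fork[blocks] ⇒ blocked
  4. U → E ← N → C ← Y — E:collider[open]; N:fork[blocks]; C:collider[open] ⇒ blocked
  5. U → C ← Y — C:collider[open] ⇒ active
  6. U → C ← N → Y — C:collider[open]; N:fork[blocks] ⇒ blocked
At least one path is unblocked, so d-separation fails.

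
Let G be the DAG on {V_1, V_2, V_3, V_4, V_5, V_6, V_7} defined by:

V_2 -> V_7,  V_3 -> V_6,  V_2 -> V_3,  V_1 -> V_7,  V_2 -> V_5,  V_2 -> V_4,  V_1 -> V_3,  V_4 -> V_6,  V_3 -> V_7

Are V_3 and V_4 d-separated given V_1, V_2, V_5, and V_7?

Yes

4 paths connect V_3 and V_4; each must be blocked for d-separation to hold:
  1. V_3 → V_6 ← V_4 — V_6:collider[blocks] ⇒ blocked
  2. V_3 ← V_1 → V_7 ← V_2 → V_4 — V_1:fork[blocks]; V_7:collider[open]; V_2:fork[blocks] ⇒ blocked
  3. V_3 ← V_2 → V_4 — V_2:fork[blocks] ⇒ blocked
  4. V_3 → V_7 ← V_2 → V_4 — V_7:collider[open]; V_2:fork[blocks] ⇒ blocked
All paths are blocked; V_3 ⊥ V_4 | {V_1, V_2, V_5, V_7} holds.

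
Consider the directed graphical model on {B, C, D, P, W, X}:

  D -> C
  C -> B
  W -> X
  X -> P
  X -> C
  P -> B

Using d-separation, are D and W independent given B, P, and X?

Yes — D and W are d-separated given {B, P, X}.

Enumerating the 2 paths from D to W and testing each for blocking by {B, P, X}:
Path 1: D → C ← X ← W
  X is a chain here and X is conditioned on, so the path is blocked at X.
Path 2: D → C → B ← P ← X ← W
  P is a chain here and P is conditioned on, so the path is blocked at P.
Since every path is blocked, d-separation holds.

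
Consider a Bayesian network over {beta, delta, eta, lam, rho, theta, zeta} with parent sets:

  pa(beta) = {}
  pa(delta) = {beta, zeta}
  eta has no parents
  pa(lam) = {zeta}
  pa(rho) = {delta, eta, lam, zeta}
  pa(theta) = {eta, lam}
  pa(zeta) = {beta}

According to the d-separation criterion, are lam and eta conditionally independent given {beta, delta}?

5 paths connect lam and eta; each must be blocked for d-separation to hold:
  1. lam → rho ← eta — rho:collider[blocks] ⇒ blocked
  2. lam → theta ← eta — theta:collider[blocks] ⇒ blocked
  3. lam ← zeta → delta → rho ← eta — zeta:fork[open]; delta:chain[blocks]; rho:collider[blocks] ⇒ blocked
  4. lam ← zeta → rho ← eta — zeta:fork[open]; rho:collider[blocks] ⇒ blocked
  5. lam ← zeta ← beta → delta → rho ← eta — zeta:chain[open]; beta:fork[blocks]; delta:chain[blocks]; rho:collider[blocks] ⇒ blocked
Since every path is blocked, d-separation holds.

Yes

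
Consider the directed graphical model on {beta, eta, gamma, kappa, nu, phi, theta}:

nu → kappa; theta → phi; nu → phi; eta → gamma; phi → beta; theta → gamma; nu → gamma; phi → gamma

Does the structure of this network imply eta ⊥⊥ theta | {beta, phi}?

3 paths connect eta and theta; each must be blocked for d-separation to hold:
  1. eta → gamma ← phi ← theta — gamma:collider[blocks]; phi:chain[blocks] ⇒ blocked
  2. eta → gamma ← theta — gamma:collider[blocks] ⇒ blocked
  3. eta → gamma ← nu → phi ← theta — gamma:collider[blocks]; nu:fork[open]; phi:collider[open] ⇒ blocked
Every path is blocked, so eta and theta are d-separated given {beta, phi}.

Yes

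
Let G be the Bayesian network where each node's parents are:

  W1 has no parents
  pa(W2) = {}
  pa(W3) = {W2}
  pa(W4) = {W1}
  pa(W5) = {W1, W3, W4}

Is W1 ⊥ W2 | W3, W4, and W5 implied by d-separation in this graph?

2 paths connect W1 and W2; each must be blocked for d-separation to hold:
Path 1: W1 → W4 → W5 ← W3 ← W2
  W4 is a chain here and W4 is conditioned on, so the path is blocked at W4.
Path 2: W1 → W5 ← W3 ← W2
  W3 is a chain here and W3 is conditioned on, so the path is blocked at W3.
All paths are blocked; W1 ⊥ W2 | {W3, W4, W5} holds.

Yes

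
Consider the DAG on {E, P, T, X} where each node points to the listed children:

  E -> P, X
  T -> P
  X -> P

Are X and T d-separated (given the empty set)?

There are 2 undirected paths between X and T; checking each against the conditioning set ∅:
Path 1: X ← E → P ← T
  P is a collider here and neither P nor any of its descendants is conditioned on, so the collider stays closed — the path is blocked at P.
Path 2: X → P ← T
  P is a collider here and neither P nor any of its descendants is conditioned on, so the collider stays closed — the path is blocked at P.
Since every path is blocked, d-separation holds.

Yes — X and T are d-separated given ∅.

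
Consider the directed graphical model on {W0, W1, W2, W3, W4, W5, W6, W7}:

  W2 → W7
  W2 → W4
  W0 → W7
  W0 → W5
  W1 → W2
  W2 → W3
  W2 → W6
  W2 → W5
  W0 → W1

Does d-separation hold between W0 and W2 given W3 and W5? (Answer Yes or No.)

Enumerating the 3 paths from W0 to W2 and testing each for blocking by {W3, W5}:
  1. W0 → W7 ← W2 — W7:collider[blocks] ⇒ blocked
  2. W0 → W1 → W2 — W1:chain[open] ⇒ active
  3. W0 → W5 ← W2 — W5:collider[open] ⇒ active
Because an active path exists, W0 and W2 are not d-separated.

No — W0 and W2 are not d-separated given {W3, W5}.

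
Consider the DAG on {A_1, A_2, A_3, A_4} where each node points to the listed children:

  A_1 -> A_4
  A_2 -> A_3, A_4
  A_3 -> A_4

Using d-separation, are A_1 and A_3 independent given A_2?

Yes

We examine all 2 paths between A_1 and A_3:
Path 1: A_1 → A_4 ← A_2 → A_3
  A_4 is a collider here and neither A_4 nor any of its descendants is conditioned on, so the collider stays closed — the path is blocked at A_4.
Path 2: A_1 → A_4 ← A_3
  A_4 is a collider here and neither A_4 nor any of its descendants is conditioned on, so the collider stays closed — the path is blocked at A_4.
All paths are blocked; A_1 ⊥ A_3 | {A_2} holds.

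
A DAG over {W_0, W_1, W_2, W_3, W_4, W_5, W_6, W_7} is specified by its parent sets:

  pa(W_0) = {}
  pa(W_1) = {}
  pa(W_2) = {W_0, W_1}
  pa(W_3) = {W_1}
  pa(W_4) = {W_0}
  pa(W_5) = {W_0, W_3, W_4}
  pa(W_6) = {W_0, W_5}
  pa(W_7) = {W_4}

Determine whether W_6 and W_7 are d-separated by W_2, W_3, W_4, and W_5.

6 paths connect W_6 and W_7; each must be blocked for d-separation to hold:
  1. W_6 ← W_0 → W_4 → W_7 — W_0:fork[open]; W_4:chain[blocks] ⇒ blocked
  2. W_6 ← W_0 → W_2 ← W_1 → W_3 → W_5 ← W_4 → W_7 — W_0:fork[open]; W_2:collider[open]; W_1:fork[open]; W_3:chain[blocks]; W_5:collider[open]; W_4:fork[blocks] ⇒ blocked
  3. W_6 ← W_0 → W_5 ← W_4 → W_7 — W_0:fork[open]; W_5:collider[open]; W_4:fork[blocks] ⇒ blocked
  4. W_6 ← W_5 ← W_3 ← W_1 → W_2 ← W_0 → W_4 → W_7 — W_5:chain[blocks]; W_3:chain[blocks]; W_1:fork[open]; W_2:collider[open]; W_0:fork[open]; W_4:chain[blocks] ⇒ blocked
  5. W_6 ← W_5 ← W_4 → W_7 — W_5:chain[blocks]; W_4:fork[blocks] ⇒ blocked
  6. W_6 ← W_5 ← W_0 → W_4 → W_7 — W_5:chain[blocks]; W_0:fork[open]; W_4:chain[blocks] ⇒ blocked
Since every path is blocked, d-separation holds.

Yes — W_6 and W_7 are d-separated given {W_2, W_3, W_4, W_5}.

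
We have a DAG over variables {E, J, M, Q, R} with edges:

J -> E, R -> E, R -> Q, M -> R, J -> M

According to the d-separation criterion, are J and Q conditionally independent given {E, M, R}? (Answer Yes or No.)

Yes

Enumerating the 2 paths from J to Q and testing each for blocking by {E, M, R}:
  1. J → M → R → Q — M:chain[blocks]; R:chain[blocks] ⇒ blocked
  2. J → E ← R → Q — E:collider[open]; R:fork[blocks] ⇒ blocked
Every path is blocked, so J and Q are d-separated given {E, M, R}.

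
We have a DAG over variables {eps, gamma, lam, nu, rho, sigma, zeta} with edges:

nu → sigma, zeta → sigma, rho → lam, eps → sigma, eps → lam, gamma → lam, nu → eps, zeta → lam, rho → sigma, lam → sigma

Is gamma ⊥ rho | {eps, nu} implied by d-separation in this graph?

We examine all 5 paths between gamma and rho:
Path 1: gamma → lam ← zeta → sigma ← rho
  lam is a collider here and neither lam nor any of its descendants is conditioned on, so the collider stays closed — the path is blocked at lam.
Path 2: gamma → lam → sigma ← rho
  sigma is a collider here and neither sigma nor any of its descendants is conditioned on, so the collider stays closed — the path is blocked at sigma.
Path 3: gamma → lam ← rho
  lam is a collider here and neither lam nor any of its descendants is conditioned on, so the collider stays closed — the path is blocked at lam.
Path 4: gamma → lam ← eps → sigma ← rho
  lam is a collider here and neither lam nor any of its descendants is conditioned on, so the collider stays closed — the path is blocked at lam.
Path 5: gamma → lam ← eps ← nu → sigma ← rho
  lam is a collider here and neither lam nor any of its descendants is conditioned on, so the collider stays closed — the path is blocked at lam.
Since every path is blocked, d-separation holds.

Yes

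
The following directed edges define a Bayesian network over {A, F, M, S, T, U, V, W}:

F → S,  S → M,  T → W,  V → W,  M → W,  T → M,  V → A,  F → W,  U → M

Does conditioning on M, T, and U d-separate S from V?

Yes

Enumerating the 3 paths from S to V and testing each for blocking by {M, T, U}:
  1. S ← F → W ← V — F:fork[open]; W:collider[blocks] ⇒ blocked
  2. S → M ← T → W ← V — M:collider[open]; T:fork[blocks]; W:collider[blocks] ⇒ blocked
  3. S → M → W ← V — M:chain[blocks]; W:collider[blocks] ⇒ blocked
Every path is blocked, so S and V are d-separated given {M, T, U}.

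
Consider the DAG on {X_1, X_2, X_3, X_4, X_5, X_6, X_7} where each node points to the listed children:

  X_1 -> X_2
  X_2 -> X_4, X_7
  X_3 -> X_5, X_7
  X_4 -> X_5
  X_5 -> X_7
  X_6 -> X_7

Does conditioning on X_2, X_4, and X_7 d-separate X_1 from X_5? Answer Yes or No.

Yes — X_1 and X_5 are d-separated given {X_2, X_4, X_7}.

There are 3 undirected paths between X_1 and X_5; checking each against the conditioning set {X_2, X_4, X_7}:
Path 1: X_1 → X_2 → X_4 → X_5
  X_2 is a chain here and X_2 is conditioned on, so the path is blocked at X_2.
Path 2: X_1 → X_2 → X_7 ← X_3 → X_5
  X_2 is a chain here and X_2 is conditioned on, so the path is blocked at X_2.
Path 3: X_1 → X_2 → X_7 ← X_5
  X_2 is a chain here and X_2 is conditioned on, so the path is blocked at X_2.
All paths are blocked; X_1 ⊥ X_5 | {X_2, X_4, X_7} holds.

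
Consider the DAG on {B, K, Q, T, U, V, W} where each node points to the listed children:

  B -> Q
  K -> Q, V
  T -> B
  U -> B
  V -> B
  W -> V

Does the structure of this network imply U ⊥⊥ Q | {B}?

Enumerating the 2 paths from U to Q and testing each for blocking by {B}:
  1. U → B → Q — B:chain[blocks] ⇒ blocked
  2. U → B ← V ← K → Q — B:collider[open]; V:chain[open]; K:fork[open] ⇒ active
At least one path is unblocked, so d-separation fails.

No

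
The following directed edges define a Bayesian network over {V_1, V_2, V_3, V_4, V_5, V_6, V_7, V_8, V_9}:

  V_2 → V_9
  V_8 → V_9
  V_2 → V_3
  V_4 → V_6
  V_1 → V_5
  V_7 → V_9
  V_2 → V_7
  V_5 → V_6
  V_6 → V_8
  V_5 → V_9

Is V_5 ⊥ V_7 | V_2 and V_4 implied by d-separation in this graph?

4 paths connect V_5 and V_7; each must be blocked for d-separation to hold:
  1. V_5 → V_6 → V_8 → V_9 ← V_7 — V_6:chain[open]; V_8:chain[open]; V_9:collider[blocks] ⇒ blocked
  2. V_5 → V_6 → V_8 → V_9 ← V_2 → V_7 — V_6:chain[open]; V_8:chain[open]; V_9:collider[blocks]; V_2:fork[blocks] ⇒ blocked
  3. V_5 → V_9 ← V_7 — V_9:collider[blocks] ⇒ blocked
  4. V_5 → V_9 ← V_2 → V_7 — V_9:collider[blocks]; V_2:fork[blocks] ⇒ blocked
All paths are blocked; V_5 ⊥ V_7 | {V_2, V_4} holds.

Yes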